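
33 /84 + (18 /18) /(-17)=159 /476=0.33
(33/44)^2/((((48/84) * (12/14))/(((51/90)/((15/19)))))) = 15827/19200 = 0.82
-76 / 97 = -0.78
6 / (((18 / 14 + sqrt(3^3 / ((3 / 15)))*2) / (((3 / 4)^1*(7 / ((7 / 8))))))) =-84 / 977 + 392*sqrt(15) / 977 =1.47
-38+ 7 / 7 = -37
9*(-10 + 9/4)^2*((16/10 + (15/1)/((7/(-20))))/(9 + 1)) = -2230.21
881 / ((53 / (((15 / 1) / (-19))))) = -13215 / 1007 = -13.12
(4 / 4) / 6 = 1 / 6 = 0.17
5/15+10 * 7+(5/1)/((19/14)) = 74.02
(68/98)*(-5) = -170/49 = -3.47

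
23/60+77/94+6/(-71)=223841/200220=1.12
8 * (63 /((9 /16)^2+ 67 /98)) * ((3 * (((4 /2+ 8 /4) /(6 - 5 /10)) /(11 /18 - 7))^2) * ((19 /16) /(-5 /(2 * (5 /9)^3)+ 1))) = -133437652992 /77890311785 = -1.71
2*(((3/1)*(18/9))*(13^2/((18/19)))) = 6422/3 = 2140.67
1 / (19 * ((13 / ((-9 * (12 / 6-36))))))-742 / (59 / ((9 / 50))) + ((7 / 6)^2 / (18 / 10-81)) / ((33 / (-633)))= -39718647653 / 57131989200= -0.70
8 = 8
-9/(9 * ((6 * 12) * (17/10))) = -5/612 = -0.01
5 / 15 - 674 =-673.67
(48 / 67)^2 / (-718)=-0.00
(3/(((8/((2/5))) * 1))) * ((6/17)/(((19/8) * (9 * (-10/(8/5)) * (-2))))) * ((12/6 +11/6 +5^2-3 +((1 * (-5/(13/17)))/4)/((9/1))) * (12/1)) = 19208/314925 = 0.06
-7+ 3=-4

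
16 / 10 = 8 / 5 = 1.60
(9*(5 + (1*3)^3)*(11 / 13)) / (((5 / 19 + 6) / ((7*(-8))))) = -481536 / 221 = -2178.90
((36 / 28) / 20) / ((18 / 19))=19 / 280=0.07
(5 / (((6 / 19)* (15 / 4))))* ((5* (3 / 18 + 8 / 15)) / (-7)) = -19 / 9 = -2.11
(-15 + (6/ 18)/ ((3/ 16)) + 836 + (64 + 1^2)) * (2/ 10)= 1598/ 9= 177.56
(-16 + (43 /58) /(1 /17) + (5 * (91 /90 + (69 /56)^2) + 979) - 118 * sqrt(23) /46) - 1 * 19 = 793327153 /818496 - 59 * sqrt(23) /23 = 956.95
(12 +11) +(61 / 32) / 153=112669 / 4896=23.01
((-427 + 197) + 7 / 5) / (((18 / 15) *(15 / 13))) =-1651 / 10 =-165.10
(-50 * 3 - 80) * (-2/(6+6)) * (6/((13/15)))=3450/13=265.38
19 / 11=1.73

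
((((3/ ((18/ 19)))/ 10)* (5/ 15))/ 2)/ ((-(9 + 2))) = -0.00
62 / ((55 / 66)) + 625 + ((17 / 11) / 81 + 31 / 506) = 143344507 / 204930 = 699.48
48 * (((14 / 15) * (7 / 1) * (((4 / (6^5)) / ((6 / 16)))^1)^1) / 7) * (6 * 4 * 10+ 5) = 10976 / 729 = 15.06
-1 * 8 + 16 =8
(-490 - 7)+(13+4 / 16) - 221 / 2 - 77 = -2685 / 4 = -671.25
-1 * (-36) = 36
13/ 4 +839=3369/ 4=842.25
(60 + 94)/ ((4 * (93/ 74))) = 2849/ 93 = 30.63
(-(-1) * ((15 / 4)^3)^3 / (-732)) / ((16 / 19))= -243474609375 / 1023410176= -237.91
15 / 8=1.88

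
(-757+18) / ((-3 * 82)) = 739 / 246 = 3.00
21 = 21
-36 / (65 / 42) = -1512 / 65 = -23.26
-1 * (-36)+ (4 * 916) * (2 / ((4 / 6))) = 11028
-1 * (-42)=42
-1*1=-1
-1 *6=-6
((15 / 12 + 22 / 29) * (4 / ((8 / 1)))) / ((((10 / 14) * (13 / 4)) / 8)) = 6524 / 1885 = 3.46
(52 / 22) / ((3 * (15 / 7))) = 0.37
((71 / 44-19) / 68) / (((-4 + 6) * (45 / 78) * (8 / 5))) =-195 / 1408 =-0.14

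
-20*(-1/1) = 20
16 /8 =2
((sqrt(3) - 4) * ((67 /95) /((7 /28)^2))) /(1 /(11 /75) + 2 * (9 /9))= -47168 /9215 + 11792 * sqrt(3) /9215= -2.90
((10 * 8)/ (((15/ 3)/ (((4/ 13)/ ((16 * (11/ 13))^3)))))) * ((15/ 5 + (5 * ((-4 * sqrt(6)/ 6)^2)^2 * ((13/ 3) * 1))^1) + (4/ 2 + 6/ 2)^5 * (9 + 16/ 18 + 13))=327097979/ 2299968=142.22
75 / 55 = 15 / 11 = 1.36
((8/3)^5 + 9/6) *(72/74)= 132530/999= 132.66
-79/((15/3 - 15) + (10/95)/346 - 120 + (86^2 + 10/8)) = -1038692/95549807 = -0.01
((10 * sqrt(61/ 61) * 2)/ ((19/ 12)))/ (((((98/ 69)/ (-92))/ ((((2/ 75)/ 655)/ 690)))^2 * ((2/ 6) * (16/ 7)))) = 2116/ 8737362265625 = 0.00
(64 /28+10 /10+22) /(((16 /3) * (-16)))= -531 /1792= -0.30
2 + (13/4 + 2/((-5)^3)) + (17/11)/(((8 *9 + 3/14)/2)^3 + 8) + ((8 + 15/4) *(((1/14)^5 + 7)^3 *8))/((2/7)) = 3564207397721817123136951556100187/31582933100264892780679168000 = 112852.32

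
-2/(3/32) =-64/3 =-21.33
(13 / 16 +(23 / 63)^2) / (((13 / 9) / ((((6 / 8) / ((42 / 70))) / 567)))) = 0.00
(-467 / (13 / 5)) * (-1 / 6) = 2335 / 78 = 29.94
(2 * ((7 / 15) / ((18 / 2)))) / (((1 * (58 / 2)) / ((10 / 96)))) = 7 / 18792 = 0.00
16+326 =342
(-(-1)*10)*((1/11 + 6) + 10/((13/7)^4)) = 21776970/314171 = 69.32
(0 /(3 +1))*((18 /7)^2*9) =0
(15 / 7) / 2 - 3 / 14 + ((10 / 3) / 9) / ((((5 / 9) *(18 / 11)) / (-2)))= 8 / 189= 0.04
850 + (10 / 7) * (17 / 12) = 35785 / 42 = 852.02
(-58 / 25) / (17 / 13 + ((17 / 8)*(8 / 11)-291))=8294 / 1030125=0.01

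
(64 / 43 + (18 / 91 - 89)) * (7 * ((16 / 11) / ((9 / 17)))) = -92931248 / 55341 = -1679.25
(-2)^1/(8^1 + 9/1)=-2/17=-0.12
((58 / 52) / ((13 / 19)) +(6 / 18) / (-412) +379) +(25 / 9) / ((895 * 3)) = 128086745375 / 336512124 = 380.63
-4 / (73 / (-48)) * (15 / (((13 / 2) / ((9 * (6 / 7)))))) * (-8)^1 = -2488320 / 6643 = -374.58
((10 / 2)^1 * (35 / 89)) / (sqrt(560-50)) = 35 * sqrt(510) / 9078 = 0.09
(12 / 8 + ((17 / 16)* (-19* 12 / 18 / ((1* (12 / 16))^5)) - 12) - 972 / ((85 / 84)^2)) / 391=-10707622181 / 4118813550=-2.60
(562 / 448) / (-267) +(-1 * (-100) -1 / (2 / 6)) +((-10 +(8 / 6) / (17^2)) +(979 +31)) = 18961108199 / 17284512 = 1097.00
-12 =-12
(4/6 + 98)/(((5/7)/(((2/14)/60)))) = 74/225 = 0.33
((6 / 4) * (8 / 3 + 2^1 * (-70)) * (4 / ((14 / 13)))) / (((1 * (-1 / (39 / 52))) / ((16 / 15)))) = 21424 / 35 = 612.11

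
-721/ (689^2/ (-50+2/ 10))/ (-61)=-179529/ 144789905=-0.00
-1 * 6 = -6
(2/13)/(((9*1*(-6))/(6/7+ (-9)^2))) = -191/819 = -0.23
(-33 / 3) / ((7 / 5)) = -55 / 7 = -7.86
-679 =-679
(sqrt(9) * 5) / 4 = 15 / 4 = 3.75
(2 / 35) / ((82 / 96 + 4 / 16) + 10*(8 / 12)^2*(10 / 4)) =288 / 61565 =0.00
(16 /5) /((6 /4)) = 32 /15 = 2.13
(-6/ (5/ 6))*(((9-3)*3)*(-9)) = 5832/ 5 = 1166.40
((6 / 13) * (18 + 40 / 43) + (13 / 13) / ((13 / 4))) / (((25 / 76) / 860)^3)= 262642332860416 / 1625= 161626050991.03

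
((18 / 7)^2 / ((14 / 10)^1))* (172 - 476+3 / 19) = -1435.06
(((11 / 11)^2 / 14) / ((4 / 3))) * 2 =3 / 28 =0.11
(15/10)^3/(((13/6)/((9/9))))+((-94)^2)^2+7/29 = 117736945881/1508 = 78074897.80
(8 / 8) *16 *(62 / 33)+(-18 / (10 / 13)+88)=15619 / 165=94.66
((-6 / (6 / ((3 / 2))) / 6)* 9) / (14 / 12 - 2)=27 / 10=2.70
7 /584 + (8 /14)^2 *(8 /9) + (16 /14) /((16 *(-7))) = 75211 /257544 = 0.29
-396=-396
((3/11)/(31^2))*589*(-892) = -50844/341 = -149.10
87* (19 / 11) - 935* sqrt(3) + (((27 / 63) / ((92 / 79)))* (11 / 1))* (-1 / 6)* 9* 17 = 666537 / 14168 - 935* sqrt(3) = -1572.42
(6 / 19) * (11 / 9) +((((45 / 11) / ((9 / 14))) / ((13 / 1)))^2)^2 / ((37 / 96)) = 471766263214 / 881902816509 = 0.53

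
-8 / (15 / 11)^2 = -968 / 225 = -4.30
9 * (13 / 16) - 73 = -1051 / 16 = -65.69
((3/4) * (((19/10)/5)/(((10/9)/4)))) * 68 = 8721/125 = 69.77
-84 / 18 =-14 / 3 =-4.67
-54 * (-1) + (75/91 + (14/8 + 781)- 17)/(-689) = 13263951/250796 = 52.89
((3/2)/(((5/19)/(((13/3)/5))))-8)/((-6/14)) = 357/50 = 7.14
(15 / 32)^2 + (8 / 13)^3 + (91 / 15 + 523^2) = 9230707756123 / 33745920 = 273535.52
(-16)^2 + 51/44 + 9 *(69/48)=270.10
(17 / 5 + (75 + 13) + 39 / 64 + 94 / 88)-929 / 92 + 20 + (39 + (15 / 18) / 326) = 5620999231 / 39589440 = 141.98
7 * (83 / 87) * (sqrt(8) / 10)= 581 * sqrt(2) / 435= 1.89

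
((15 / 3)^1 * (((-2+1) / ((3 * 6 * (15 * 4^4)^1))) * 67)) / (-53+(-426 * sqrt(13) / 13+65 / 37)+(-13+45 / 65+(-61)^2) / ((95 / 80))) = -716247620933 / 453295535694545664 - 30562378769 * sqrt(13) / 1813182142778182656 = -0.00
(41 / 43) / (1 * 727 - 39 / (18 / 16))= 123 / 89311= 0.00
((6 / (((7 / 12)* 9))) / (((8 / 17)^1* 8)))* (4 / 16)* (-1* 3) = -51 / 224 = -0.23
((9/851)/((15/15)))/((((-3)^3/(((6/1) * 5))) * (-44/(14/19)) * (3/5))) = 175/533577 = 0.00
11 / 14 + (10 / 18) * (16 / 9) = 2011 / 1134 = 1.77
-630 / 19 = -33.16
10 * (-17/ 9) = -170/ 9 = -18.89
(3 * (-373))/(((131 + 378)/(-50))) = 55950/509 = 109.92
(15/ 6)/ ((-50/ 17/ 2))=-1.70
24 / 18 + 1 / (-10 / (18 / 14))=1.20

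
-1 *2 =-2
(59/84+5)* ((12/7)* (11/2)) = 53.77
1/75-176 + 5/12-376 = -55157/100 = -551.57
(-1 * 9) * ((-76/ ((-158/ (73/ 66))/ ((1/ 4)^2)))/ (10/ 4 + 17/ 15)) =-62415/ 757768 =-0.08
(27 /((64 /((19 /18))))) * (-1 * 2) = -57 /64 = -0.89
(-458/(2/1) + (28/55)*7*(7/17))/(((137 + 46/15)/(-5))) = 3191145/392887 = 8.12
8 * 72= 576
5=5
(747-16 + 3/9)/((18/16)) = 17552/27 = 650.07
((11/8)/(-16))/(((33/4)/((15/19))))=-5/608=-0.01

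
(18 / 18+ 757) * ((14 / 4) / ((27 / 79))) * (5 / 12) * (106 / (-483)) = -7934365 / 11178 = -709.82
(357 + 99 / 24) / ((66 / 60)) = 14445 / 44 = 328.30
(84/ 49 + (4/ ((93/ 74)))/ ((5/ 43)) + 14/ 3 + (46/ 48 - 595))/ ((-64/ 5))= 14589917/ 333312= 43.77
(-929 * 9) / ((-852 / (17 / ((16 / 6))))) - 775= -1618663 / 2272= -712.44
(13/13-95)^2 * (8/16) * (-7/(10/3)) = -46389/5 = -9277.80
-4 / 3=-1.33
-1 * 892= -892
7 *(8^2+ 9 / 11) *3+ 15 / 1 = 15138 / 11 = 1376.18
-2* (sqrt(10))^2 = -20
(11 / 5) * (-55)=-121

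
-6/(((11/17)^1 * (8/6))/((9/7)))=-1377/154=-8.94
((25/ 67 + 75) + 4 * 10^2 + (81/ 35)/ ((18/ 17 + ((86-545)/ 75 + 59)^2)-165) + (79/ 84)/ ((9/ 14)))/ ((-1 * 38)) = -337761101008553/ 26916792262164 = -12.55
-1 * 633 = -633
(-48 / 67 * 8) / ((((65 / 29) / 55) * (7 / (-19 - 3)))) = 2694912 / 6097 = 442.01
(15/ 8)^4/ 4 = 50625/ 16384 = 3.09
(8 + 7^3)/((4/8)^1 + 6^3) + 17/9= 13679/3897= 3.51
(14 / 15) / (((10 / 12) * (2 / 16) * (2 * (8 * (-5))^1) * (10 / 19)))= -0.21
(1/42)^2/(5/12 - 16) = -1/27489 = -0.00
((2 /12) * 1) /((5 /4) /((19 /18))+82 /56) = 266 /4227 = 0.06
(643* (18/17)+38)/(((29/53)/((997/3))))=645717020/1479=436590.28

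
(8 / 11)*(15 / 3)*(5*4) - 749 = -7439 / 11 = -676.27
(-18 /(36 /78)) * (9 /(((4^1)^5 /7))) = -2457 /1024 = -2.40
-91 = -91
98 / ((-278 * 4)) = -49 / 556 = -0.09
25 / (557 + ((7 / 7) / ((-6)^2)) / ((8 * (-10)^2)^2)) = 576000000 / 12833280001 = 0.04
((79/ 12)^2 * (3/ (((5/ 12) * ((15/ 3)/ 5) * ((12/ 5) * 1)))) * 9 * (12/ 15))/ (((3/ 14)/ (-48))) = -209697.60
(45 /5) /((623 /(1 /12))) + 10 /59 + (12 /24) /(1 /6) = 466181 /147028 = 3.17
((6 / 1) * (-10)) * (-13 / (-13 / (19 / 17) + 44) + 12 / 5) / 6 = -2458 / 123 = -19.98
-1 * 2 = -2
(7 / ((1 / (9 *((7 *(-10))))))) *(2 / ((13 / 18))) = -158760 / 13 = -12212.31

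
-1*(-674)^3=306182024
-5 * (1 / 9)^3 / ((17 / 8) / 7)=-280 / 12393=-0.02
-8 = -8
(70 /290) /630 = 1 /2610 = 0.00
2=2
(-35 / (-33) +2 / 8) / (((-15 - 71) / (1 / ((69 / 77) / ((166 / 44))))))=-100513 / 1566576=-0.06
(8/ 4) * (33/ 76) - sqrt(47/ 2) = 33/ 38 - sqrt(94)/ 2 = -3.98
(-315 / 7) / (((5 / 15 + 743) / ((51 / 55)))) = -0.06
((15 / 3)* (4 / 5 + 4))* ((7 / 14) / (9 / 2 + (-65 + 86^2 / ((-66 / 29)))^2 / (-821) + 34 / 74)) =-793933272 / 885120043583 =-0.00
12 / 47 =0.26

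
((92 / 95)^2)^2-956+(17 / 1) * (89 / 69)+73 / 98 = -513563583006073 / 550769126250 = -932.45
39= 39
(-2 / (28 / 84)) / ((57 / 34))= -68 / 19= -3.58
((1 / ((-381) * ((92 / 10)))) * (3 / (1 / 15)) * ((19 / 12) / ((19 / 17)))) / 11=-425 / 257048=-0.00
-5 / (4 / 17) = -85 / 4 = -21.25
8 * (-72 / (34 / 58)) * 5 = -83520 / 17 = -4912.94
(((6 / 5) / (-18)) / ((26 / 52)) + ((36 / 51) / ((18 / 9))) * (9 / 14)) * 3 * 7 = 167 / 85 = 1.96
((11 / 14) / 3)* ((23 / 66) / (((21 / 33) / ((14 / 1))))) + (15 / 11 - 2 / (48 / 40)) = 2363 / 1386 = 1.70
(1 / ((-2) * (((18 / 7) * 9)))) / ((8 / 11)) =-77 / 2592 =-0.03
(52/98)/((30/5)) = 13/147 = 0.09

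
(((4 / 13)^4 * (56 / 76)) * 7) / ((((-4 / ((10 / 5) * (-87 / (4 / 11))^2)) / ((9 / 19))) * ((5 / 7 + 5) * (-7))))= 807778818 / 51552605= 15.67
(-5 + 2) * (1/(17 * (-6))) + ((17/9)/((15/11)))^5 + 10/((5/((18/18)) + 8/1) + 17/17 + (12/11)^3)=89757365827940003/15521661105243750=5.78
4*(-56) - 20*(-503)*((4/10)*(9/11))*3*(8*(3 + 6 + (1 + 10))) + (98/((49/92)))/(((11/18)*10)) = 86907736/55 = 1580140.65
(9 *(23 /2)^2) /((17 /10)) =700.15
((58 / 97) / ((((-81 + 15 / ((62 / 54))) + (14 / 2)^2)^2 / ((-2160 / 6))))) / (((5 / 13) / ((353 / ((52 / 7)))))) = -2479114764 / 33423193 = -74.17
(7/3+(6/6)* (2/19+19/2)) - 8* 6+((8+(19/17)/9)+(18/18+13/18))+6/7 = -516007/20349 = -25.36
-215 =-215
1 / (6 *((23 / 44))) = 22 / 69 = 0.32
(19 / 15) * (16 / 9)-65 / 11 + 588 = 867749 / 1485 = 584.34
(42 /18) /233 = 7 /699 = 0.01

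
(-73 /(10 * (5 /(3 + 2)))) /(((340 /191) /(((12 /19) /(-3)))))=13943 /16150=0.86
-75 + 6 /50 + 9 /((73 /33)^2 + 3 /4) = -73.29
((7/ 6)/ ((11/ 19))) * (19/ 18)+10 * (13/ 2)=79747/ 1188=67.13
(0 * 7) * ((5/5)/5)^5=0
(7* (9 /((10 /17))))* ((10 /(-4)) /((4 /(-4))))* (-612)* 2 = -327726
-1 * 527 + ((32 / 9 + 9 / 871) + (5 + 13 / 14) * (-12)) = -32626222 / 54873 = -594.58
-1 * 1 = -1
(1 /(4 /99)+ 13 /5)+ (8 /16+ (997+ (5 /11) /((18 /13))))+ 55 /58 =58920187 /57420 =1026.13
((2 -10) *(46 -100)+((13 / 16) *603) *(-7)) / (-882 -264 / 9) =143883 / 43744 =3.29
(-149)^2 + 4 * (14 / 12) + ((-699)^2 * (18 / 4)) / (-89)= -1334401 / 534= -2498.88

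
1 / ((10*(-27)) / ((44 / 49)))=-22 / 6615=-0.00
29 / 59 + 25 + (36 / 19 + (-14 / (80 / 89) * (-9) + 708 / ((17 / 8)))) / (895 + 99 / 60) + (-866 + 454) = -263815638593 / 683498362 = -385.98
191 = 191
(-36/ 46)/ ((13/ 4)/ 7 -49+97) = -504/ 31211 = -0.02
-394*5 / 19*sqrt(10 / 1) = -1970*sqrt(10) / 19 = -327.88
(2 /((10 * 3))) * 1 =1 /15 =0.07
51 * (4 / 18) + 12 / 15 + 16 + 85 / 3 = 847 / 15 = 56.47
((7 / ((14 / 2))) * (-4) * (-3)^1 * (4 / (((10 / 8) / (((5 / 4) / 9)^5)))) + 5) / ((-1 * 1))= -1575265 / 314928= -5.00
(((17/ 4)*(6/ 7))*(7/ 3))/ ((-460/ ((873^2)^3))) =-7525483079615035713/ 920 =-8179872912625038.82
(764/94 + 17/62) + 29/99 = 2508323/288486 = 8.69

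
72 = 72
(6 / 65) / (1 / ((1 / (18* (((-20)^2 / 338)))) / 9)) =13 / 27000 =0.00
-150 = -150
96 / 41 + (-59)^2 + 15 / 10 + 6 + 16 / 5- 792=1107837 / 410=2702.04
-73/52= -1.40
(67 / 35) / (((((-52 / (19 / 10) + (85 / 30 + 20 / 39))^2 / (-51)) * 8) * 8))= -208467753 / 78862385840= -0.00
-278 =-278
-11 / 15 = -0.73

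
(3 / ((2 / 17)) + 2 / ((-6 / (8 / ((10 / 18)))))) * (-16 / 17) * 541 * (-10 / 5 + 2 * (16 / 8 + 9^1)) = -210799.06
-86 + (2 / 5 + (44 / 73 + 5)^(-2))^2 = -60032835369301 / 699573324025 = -85.81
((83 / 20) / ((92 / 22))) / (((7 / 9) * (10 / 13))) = 1.66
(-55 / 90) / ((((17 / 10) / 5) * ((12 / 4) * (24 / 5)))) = -1375 / 11016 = -0.12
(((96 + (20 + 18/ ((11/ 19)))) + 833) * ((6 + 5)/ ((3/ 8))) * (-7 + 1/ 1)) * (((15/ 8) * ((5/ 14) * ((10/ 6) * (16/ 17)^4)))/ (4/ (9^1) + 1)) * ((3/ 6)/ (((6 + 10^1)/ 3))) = -74518272000/ 7600411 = -9804.51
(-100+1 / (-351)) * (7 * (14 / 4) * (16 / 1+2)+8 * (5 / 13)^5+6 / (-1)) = -5670126207955 / 130323843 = -43507.97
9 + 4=13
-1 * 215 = -215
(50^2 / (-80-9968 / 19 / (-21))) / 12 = -11875 / 3136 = -3.79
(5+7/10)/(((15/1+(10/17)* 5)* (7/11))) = 10659/21350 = 0.50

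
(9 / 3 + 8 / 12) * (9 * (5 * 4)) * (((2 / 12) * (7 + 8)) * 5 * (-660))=-5445000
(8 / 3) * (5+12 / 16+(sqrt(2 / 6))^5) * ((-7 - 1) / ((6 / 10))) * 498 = -305440 / 3 - 53120 * sqrt(3) / 81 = -102949.22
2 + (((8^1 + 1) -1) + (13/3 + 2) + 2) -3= 46/3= 15.33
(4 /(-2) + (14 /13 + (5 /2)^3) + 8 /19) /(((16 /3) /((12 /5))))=6.81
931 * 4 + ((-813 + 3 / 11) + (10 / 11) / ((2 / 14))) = 32094 / 11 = 2917.64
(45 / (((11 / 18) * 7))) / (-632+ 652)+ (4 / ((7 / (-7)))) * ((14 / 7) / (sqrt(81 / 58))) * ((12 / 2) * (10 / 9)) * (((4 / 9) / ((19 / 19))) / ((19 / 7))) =81 / 154 - 4480 * sqrt(58) / 4617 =-6.86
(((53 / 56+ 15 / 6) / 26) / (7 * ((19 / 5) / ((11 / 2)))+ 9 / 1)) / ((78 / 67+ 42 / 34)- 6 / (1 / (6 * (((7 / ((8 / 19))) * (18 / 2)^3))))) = -12090485 / 550628961719928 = -0.00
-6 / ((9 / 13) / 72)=-624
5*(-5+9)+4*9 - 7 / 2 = 105 / 2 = 52.50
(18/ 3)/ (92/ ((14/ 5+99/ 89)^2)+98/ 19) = 172771617/ 321596819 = 0.54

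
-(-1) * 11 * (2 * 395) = 8690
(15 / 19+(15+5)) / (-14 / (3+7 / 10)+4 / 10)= -73075 / 11894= -6.14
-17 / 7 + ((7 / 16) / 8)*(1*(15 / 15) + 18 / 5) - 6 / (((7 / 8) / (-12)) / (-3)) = -1115673 / 4480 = -249.03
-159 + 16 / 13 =-2051 / 13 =-157.77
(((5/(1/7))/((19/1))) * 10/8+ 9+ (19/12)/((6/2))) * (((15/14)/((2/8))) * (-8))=-23120/57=-405.61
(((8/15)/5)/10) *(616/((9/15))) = 2464/225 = 10.95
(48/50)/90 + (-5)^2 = 9379/375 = 25.01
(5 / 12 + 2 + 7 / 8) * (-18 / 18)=-79 / 24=-3.29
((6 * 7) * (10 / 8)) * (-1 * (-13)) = 1365 / 2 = 682.50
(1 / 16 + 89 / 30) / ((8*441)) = 727 / 846720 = 0.00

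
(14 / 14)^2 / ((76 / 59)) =0.78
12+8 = 20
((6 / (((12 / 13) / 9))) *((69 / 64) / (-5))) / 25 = -8073 / 16000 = -0.50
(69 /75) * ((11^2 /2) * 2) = 111.32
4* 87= 348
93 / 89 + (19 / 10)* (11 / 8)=26041 / 7120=3.66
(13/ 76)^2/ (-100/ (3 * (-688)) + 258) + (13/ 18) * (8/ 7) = 9999565927/ 12113194716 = 0.83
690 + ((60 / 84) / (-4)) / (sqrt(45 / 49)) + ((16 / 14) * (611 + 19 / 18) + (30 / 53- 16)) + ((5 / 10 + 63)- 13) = 9513199 / 6678- sqrt(5) / 12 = 1424.37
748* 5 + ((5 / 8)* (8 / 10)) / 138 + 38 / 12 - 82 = 1010483 / 276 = 3661.17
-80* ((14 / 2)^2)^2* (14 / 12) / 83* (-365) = 245382200 / 249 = 985470.68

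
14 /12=7 /6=1.17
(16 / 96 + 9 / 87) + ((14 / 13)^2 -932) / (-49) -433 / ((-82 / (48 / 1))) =16111991743 / 59076654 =272.73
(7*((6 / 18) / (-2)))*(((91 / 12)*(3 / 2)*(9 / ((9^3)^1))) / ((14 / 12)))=-0.14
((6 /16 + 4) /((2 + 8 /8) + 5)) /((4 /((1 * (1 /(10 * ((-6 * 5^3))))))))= -7 /384000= -0.00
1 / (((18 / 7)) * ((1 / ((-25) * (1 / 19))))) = -0.51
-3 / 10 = -0.30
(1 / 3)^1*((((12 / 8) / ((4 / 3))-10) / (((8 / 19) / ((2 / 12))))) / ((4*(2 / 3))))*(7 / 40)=-9443 / 122880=-0.08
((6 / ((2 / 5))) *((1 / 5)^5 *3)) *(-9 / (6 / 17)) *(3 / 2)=-1377 / 2500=-0.55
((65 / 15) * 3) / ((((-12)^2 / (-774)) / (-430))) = 30046.25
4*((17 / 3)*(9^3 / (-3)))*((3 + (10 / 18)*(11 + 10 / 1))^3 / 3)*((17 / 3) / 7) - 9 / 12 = -393890879 / 84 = -4689177.13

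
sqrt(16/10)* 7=14* sqrt(10)/5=8.85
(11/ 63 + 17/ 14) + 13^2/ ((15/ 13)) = 13307/ 90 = 147.86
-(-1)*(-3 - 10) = -13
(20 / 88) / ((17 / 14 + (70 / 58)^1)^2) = 412090 / 10629179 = 0.04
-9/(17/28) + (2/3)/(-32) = -12113/816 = -14.84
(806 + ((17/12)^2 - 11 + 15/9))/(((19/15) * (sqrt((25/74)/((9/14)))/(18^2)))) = 9315729 * sqrt(259)/532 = 281809.15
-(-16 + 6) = 10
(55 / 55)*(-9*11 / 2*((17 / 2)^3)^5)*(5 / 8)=-1416899410497358817535 / 524288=-2702521153444974.55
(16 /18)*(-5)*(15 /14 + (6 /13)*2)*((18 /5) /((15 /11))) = -10648 /455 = -23.40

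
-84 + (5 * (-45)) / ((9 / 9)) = -309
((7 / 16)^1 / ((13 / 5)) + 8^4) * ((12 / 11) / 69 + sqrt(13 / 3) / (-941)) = 852003 / 13156 - 284001 * sqrt(39) / 195728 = 55.70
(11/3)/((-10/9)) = -33/10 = -3.30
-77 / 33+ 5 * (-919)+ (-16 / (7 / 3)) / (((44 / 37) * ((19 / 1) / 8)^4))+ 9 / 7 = -4596.23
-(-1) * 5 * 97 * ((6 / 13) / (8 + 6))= 1455 / 91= 15.99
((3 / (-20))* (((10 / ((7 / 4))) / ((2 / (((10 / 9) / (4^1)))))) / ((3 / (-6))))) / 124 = 5 / 2604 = 0.00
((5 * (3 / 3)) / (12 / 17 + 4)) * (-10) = -85 / 8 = -10.62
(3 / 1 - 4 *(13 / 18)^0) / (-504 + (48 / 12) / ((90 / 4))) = 45 / 22672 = 0.00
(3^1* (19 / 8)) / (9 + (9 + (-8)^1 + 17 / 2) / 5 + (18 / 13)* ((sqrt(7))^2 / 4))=0.53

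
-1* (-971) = 971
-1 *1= -1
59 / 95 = 0.62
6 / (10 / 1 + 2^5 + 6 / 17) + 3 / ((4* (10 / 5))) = 31 / 60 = 0.52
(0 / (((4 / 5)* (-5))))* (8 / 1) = 0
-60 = -60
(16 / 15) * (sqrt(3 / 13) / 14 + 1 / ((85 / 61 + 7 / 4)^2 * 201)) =952576 / 1773691335 + 8 * sqrt(39) / 1365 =0.04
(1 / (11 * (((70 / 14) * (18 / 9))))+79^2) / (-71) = -686511 / 7810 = -87.90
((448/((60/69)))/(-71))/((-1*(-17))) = -2576/6035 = -0.43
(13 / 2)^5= 11602.91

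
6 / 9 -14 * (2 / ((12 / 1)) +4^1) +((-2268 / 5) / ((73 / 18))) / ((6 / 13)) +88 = -212.00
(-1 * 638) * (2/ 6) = -638/ 3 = -212.67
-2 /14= -1 /7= -0.14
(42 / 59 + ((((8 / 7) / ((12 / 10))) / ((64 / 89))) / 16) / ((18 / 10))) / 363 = 0.00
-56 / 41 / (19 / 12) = -0.86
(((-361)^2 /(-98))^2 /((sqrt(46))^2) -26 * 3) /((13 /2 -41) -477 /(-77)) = -186440142779 /137552604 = -1355.41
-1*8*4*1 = -32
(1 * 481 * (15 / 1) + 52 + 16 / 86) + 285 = 324744 / 43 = 7552.19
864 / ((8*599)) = 108 / 599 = 0.18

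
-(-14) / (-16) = -7 / 8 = -0.88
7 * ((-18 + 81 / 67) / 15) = -525 / 67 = -7.84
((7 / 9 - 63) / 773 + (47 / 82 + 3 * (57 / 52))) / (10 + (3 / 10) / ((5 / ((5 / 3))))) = 280415305 / 749032362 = 0.37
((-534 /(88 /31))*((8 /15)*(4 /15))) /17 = -22072 /14025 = -1.57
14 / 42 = 1 / 3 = 0.33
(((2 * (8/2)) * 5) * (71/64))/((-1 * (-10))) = 71/16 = 4.44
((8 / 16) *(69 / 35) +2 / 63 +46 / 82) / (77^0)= 40771 / 25830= 1.58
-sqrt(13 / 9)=-sqrt(13) / 3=-1.20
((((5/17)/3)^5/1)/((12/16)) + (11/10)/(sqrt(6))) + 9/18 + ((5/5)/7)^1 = 11 * sqrt(6)/60 + 9315856777/14491060542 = 1.09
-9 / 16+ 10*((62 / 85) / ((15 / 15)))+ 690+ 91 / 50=4750151 / 6800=698.55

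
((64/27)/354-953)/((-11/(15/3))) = 22771775/52569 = 433.18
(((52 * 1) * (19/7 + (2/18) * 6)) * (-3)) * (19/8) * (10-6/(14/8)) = -403351/49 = -8231.65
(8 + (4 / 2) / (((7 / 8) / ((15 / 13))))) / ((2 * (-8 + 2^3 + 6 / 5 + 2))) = 605 / 364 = 1.66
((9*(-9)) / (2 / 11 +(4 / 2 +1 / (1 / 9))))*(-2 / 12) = 99 / 82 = 1.21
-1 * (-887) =887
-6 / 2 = -3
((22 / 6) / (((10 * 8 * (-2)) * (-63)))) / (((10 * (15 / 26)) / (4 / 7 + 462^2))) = 6676813 / 496125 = 13.46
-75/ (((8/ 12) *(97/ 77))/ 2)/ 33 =-525/ 97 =-5.41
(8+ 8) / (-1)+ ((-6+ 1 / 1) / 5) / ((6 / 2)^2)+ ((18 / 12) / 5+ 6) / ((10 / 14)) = -3281 / 450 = -7.29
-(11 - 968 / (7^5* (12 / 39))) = -181731 / 16807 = -10.81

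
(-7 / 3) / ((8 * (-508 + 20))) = 7 / 11712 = 0.00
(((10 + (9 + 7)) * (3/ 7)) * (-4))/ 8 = -39/ 7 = -5.57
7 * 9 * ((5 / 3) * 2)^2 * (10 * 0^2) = 0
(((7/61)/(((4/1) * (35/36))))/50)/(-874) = -9/13328500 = -0.00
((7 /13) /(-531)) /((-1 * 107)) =7 /738621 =0.00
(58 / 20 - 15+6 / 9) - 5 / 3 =-131 / 10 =-13.10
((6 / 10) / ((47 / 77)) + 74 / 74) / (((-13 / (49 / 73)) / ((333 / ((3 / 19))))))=-48156906 / 223015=-215.94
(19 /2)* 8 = 76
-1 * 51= -51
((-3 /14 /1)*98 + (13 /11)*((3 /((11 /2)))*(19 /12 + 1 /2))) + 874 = 206751 /242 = 854.34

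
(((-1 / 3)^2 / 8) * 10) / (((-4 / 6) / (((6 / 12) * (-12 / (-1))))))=-5 / 4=-1.25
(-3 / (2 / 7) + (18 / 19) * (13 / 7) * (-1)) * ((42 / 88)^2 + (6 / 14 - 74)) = 3241280733 / 3604832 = 899.15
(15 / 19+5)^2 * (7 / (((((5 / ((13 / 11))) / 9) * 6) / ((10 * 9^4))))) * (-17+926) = 1790973884700 / 361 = 4961146495.01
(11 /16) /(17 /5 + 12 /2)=55 /752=0.07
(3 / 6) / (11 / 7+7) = 7 / 120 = 0.06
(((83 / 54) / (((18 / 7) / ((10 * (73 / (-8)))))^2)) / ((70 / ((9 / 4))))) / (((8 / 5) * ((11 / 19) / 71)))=104417625025 / 21897216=4768.53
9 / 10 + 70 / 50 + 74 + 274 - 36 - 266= 483 / 10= 48.30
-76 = -76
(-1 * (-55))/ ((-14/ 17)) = -935/ 14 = -66.79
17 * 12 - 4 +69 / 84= 5623 / 28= 200.82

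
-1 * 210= -210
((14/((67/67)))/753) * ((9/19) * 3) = 126/4769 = 0.03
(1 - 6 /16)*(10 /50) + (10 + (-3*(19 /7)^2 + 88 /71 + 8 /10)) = -1382917 /139160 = -9.94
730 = 730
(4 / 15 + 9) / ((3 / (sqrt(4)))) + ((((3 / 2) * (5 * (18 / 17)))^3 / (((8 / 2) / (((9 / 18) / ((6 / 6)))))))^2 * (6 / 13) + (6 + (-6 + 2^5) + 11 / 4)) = 835708526949967 / 451855291680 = 1849.50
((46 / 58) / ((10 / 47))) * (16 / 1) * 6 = 51888 / 145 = 357.85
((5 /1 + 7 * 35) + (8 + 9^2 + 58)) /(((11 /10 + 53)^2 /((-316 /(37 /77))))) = -965980400 /10829197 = -89.20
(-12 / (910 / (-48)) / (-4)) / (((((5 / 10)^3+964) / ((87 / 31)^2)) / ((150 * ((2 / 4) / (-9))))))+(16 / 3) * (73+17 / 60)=1318177908316 / 3372547815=390.86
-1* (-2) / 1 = 2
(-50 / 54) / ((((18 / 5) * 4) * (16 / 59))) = -7375 / 31104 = -0.24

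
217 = 217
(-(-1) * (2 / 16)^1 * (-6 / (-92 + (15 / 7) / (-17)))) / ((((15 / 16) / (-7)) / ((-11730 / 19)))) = 7816872 / 208297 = 37.53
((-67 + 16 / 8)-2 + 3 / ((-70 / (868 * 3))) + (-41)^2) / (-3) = -2504 / 5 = -500.80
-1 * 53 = -53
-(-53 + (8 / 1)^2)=-11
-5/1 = -5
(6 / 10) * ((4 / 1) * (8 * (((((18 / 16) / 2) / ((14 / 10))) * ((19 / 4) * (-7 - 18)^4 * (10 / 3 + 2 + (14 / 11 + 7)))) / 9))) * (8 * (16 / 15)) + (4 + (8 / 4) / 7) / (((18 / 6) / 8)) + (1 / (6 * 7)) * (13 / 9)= 184653691.12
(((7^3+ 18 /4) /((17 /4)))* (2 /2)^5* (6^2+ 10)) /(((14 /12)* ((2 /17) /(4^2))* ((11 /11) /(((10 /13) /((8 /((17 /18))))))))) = 10869800 /273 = 39816.12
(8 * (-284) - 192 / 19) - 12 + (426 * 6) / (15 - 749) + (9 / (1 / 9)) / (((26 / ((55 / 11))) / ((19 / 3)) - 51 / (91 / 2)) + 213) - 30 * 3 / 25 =-49167870205649 / 21369839315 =-2300.81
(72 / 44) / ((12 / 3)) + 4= 97 / 22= 4.41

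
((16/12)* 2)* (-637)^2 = 1082050.67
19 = 19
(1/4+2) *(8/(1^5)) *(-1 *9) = -162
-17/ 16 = -1.06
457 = 457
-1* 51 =-51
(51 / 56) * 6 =153 / 28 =5.46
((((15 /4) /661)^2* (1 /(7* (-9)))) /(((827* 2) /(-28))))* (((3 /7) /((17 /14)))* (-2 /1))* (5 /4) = -375 /49141378712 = -0.00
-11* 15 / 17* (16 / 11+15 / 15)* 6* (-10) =24300 / 17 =1429.41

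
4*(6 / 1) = 24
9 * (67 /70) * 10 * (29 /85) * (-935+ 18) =-2290797 /85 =-26950.55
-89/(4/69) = -6141/4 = -1535.25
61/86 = 0.71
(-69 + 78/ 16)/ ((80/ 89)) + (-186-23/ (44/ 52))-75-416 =-5459667/ 7040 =-775.52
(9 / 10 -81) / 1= -801 / 10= -80.10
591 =591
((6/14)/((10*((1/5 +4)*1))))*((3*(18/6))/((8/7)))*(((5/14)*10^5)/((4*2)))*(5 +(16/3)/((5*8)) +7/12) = 65625/32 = 2050.78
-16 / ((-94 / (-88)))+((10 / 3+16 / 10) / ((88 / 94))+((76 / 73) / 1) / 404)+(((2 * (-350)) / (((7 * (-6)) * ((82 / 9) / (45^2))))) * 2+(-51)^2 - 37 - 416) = 9546.83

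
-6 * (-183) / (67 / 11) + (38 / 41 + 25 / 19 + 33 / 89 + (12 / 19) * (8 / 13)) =11067224492 / 60387301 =183.27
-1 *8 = -8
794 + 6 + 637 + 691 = 2128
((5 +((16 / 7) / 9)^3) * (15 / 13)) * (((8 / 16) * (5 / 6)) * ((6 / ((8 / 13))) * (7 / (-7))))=-31358275 / 1333584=-23.51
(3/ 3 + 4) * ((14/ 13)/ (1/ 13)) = 70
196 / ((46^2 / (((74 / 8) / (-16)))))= -1813 / 33856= -0.05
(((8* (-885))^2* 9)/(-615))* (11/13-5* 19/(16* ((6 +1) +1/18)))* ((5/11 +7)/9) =-50961840/18161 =-2806.11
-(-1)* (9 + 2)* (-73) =-803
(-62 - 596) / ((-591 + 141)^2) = -329 / 101250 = -0.00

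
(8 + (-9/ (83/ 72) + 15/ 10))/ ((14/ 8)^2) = 2248/ 4067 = 0.55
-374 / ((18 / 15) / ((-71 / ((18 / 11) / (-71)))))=-51846685 / 54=-960123.80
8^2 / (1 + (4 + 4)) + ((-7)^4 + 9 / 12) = 86719 / 36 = 2408.86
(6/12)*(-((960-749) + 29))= -120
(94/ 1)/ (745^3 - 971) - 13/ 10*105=-56441747177/ 413492654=-136.50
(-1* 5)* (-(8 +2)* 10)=500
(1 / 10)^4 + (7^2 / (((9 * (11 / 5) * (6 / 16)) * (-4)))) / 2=-0.82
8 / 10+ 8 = 44 / 5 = 8.80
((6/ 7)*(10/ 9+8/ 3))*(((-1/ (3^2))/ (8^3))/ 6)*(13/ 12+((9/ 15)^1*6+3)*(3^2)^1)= -61693/ 8709120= -0.01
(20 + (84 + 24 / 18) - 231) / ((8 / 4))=-377 / 6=-62.83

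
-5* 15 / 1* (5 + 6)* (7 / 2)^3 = -35371.88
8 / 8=1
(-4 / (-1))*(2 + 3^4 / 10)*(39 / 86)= 3939 / 215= 18.32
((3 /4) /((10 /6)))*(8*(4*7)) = 504 /5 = 100.80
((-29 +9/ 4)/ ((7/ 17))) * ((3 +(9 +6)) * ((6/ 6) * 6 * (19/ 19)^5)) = -7016.14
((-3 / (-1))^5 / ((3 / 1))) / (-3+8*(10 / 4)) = 81 / 17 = 4.76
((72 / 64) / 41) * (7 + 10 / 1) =153 / 328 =0.47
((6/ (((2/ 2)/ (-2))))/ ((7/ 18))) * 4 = -123.43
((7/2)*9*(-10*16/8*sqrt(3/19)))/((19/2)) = -1260*sqrt(57)/361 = -26.35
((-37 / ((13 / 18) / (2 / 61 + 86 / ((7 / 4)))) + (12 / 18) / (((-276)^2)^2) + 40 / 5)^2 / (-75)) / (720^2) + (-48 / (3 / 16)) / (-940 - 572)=0.01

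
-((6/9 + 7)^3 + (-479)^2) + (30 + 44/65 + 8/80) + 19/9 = -806804183/3510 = -229858.74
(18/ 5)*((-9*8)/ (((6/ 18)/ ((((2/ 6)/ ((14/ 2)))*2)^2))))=-1728/ 245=-7.05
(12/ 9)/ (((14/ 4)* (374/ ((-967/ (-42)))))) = 1934/ 82467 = 0.02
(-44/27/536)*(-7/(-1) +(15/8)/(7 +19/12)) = -16357/745308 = -0.02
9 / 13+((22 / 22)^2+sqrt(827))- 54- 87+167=360 / 13+sqrt(827)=56.45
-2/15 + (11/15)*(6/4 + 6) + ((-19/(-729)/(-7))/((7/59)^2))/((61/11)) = 811295239/152528670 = 5.32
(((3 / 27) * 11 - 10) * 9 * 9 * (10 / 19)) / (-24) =1185 / 76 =15.59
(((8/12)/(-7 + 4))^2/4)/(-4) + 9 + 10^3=326915/324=1009.00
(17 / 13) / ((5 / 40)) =10.46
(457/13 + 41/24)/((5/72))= 34503/65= 530.82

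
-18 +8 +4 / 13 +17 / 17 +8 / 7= -687 / 91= -7.55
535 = 535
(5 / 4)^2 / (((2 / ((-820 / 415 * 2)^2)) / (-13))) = -1092650 / 6889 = -158.61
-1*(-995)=995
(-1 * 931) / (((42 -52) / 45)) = 8379 / 2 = 4189.50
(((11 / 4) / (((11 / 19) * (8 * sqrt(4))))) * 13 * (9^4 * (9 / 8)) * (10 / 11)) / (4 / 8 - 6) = -72925515 / 15488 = -4708.52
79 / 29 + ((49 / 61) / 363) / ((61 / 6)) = 35571881 / 13056989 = 2.72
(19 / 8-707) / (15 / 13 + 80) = -73281 / 8440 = -8.68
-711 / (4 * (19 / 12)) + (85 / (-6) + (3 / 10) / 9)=-36023 / 285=-126.40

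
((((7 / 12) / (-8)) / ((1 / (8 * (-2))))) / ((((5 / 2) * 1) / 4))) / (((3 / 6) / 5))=56 / 3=18.67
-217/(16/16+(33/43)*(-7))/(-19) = -9331/3572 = -2.61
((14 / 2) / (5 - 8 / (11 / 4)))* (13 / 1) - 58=-333 / 23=-14.48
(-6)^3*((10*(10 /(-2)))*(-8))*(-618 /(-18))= -2966400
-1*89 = -89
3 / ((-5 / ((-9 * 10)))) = 54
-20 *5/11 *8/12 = -200/33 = -6.06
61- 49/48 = 2879/48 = 59.98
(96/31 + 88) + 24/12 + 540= 19626/31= 633.10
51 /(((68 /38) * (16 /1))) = 57 /32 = 1.78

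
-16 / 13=-1.23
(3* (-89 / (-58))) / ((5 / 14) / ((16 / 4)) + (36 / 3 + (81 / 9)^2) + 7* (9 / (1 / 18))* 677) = 7476 / 1246925209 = 0.00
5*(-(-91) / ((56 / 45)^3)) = 5923125 / 25088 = 236.09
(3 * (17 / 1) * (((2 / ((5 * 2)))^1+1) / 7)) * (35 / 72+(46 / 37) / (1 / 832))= 46866943 / 5180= 9047.67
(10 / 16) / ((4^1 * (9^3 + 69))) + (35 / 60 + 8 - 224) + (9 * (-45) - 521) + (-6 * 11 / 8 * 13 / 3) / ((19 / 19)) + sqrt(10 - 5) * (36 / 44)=-10020041 / 8512 + 9 * sqrt(5) / 11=-1175.34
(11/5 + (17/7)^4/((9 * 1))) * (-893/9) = -585186472/972405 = -601.79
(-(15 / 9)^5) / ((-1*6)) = 3125 / 1458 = 2.14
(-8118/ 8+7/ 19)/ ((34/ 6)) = -231279/ 1292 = -179.01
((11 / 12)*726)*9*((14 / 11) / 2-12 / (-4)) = 21780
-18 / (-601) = 18 / 601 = 0.03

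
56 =56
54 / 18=3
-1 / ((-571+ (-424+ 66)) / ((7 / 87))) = 7 / 80823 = 0.00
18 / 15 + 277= 1391 / 5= 278.20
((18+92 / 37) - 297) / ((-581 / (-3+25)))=225082 / 21497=10.47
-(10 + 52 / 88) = -233 / 22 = -10.59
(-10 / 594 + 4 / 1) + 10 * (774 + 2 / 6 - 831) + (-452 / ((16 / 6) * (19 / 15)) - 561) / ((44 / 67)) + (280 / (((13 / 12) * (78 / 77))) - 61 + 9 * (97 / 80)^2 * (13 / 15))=-43184584040683 / 30517344000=-1415.08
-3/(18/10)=-5/3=-1.67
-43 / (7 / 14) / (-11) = 86 / 11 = 7.82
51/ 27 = 17/ 9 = 1.89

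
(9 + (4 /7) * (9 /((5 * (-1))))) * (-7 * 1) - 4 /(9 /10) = -2711 /45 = -60.24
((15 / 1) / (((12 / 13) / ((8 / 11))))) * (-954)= -124020 / 11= -11274.55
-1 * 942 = -942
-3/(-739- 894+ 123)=3/1510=0.00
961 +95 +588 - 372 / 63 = 34400 / 21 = 1638.10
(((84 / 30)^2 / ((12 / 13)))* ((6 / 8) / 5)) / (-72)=-637 / 36000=-0.02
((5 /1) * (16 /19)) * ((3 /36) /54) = 10 /1539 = 0.01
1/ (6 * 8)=1/ 48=0.02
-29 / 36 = -0.81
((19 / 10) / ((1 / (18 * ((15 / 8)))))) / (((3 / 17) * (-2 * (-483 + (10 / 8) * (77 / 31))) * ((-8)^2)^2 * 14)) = 90117 / 13649477632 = 0.00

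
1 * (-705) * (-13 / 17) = 9165 / 17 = 539.12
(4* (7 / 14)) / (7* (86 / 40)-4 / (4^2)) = 5 / 37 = 0.14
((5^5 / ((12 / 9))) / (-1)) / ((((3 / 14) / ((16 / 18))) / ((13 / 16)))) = -7899.31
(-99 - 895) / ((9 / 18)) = -1988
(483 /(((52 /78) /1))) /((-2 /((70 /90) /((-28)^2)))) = -23 /64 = -0.36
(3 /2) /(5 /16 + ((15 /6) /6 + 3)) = 72 /179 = 0.40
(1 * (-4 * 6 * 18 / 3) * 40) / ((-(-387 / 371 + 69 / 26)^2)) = 2220.15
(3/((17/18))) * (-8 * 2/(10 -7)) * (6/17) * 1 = -1728/289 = -5.98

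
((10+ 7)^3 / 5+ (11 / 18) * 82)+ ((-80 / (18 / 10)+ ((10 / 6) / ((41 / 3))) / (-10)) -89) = 1106083 / 1230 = 899.25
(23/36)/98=23/3528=0.01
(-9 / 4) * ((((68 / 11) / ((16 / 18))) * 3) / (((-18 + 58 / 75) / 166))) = 1512675 / 3344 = 452.35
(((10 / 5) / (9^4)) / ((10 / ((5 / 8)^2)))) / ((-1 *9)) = -5 / 3779136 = -0.00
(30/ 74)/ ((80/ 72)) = 27/ 74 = 0.36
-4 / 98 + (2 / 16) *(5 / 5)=33 / 392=0.08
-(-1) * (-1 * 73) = -73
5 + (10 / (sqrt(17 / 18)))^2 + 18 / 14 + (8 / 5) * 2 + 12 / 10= 69358 / 595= 116.57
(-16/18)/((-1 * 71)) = 8/639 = 0.01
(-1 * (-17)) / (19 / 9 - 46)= -153 / 395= -0.39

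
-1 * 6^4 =-1296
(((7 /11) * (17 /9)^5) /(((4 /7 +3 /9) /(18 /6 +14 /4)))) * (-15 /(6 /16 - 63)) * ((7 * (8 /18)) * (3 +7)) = 5064913890400 /6182961741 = 819.17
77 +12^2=221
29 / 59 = 0.49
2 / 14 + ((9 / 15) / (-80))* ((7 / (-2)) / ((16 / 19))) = 15593 / 89600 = 0.17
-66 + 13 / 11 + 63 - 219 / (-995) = -17491 / 10945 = -1.60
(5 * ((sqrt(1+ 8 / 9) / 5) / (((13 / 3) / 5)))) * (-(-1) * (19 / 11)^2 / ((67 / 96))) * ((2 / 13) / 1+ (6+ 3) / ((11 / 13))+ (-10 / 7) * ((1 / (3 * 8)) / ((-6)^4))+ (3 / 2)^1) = 83.32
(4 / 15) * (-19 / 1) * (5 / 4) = -19 / 3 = -6.33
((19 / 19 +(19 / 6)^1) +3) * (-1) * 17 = -731 / 6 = -121.83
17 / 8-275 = -2183 / 8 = -272.88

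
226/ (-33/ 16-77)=-3616/ 1265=-2.86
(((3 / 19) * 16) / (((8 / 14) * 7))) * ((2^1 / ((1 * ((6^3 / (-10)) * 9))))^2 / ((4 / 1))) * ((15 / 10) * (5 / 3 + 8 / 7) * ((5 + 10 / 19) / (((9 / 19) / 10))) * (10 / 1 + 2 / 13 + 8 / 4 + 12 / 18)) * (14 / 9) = 64531250 / 393797781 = 0.16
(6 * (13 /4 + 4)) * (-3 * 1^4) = -261 /2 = -130.50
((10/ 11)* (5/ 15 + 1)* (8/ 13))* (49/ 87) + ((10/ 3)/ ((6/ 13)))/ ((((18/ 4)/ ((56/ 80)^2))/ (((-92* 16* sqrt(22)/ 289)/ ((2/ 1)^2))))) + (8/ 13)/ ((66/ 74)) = 41432/ 37323 - 117208* sqrt(22)/ 117045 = -3.59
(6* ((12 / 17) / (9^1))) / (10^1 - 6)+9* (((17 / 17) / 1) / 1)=155 / 17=9.12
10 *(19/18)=95/9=10.56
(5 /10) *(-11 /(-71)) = 0.08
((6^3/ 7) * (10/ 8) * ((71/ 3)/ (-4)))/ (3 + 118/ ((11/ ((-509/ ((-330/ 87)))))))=-0.16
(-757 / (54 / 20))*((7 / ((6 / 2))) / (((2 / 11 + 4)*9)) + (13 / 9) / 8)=-4560925 / 67068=-68.00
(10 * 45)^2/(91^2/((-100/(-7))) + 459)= 20250000/103867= 194.96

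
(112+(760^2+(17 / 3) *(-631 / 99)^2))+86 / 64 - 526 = 543289862569 / 940896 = 577417.55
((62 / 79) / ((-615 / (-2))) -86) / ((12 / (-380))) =79385534 / 29151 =2723.25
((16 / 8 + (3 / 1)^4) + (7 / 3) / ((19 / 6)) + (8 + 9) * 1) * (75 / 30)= 4785 / 19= 251.84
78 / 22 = 3.55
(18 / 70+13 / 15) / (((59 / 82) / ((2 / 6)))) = 164 / 315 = 0.52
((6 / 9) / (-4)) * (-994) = 497 / 3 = 165.67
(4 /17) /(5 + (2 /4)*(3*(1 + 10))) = 8 /731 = 0.01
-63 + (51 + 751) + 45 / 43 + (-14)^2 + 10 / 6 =120965 / 129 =937.71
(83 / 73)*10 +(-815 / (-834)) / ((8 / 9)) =2024405 / 162352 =12.47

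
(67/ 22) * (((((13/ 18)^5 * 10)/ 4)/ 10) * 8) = 24876631/ 20785248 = 1.20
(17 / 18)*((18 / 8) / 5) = 17 / 40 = 0.42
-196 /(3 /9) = -588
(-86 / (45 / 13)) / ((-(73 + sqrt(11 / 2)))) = 0.33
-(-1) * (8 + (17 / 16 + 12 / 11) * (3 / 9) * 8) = 13.74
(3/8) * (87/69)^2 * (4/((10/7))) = 17661/10580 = 1.67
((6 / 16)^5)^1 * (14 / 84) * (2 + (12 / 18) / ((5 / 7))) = 297 / 81920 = 0.00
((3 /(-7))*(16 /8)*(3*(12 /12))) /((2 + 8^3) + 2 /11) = -99 /19796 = -0.01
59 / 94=0.63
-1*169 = -169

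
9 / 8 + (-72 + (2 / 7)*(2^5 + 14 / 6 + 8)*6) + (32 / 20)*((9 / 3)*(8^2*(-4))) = -343589 / 280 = -1227.10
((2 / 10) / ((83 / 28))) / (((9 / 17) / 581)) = 3332 / 45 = 74.04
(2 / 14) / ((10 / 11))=11 / 70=0.16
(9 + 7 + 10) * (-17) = -442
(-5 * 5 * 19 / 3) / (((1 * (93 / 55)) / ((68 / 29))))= -1776500 / 8091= -219.56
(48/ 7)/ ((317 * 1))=48/ 2219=0.02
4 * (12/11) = 48/11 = 4.36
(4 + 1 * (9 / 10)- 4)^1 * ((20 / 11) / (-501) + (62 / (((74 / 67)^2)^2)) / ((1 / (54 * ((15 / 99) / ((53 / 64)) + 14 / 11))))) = 10756978908223161 / 3649403782420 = 2947.60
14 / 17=0.82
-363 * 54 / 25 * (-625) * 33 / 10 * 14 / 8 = 11320155 / 4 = 2830038.75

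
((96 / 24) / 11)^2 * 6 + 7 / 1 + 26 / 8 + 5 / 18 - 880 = -3783965 / 4356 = -868.68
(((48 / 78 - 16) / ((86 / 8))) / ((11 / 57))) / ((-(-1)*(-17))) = 45600 / 104533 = 0.44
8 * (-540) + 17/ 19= -82063/ 19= -4319.11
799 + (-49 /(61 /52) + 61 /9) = 419440 /549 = 764.01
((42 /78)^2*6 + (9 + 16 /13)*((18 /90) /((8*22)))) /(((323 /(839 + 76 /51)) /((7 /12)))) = 15629804939 /5879674944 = 2.66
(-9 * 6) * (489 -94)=-21330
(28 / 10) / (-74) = -0.04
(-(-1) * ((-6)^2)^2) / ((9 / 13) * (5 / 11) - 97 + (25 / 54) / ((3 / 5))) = -30023136 / 2221937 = -13.51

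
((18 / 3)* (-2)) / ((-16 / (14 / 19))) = 21 / 38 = 0.55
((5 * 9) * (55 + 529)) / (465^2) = 584 / 4805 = 0.12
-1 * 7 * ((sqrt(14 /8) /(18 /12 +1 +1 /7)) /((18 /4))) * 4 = -392 * sqrt(7) /333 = -3.11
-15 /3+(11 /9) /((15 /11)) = -554 /135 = -4.10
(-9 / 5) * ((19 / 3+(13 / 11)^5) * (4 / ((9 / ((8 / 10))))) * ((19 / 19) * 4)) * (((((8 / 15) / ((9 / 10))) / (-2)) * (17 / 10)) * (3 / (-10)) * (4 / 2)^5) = -290633383936 / 2717735625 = -106.94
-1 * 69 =-69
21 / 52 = 0.40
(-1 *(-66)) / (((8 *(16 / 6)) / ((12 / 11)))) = 27 / 8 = 3.38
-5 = -5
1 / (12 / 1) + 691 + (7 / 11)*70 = 97103 / 132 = 735.63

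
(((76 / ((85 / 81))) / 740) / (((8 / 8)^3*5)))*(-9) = -13851 / 78625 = -0.18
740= 740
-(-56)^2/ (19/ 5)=-15680/ 19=-825.26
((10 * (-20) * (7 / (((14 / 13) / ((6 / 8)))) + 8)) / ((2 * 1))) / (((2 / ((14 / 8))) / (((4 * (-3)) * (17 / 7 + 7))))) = 254925 / 2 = 127462.50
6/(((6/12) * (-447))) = -4/149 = -0.03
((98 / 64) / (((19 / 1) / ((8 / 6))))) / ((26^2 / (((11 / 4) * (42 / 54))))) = 3773 / 11097216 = 0.00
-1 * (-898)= 898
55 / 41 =1.34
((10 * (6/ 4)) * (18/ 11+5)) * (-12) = -13140/ 11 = -1194.55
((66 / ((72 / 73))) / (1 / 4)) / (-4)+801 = 8809 / 12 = 734.08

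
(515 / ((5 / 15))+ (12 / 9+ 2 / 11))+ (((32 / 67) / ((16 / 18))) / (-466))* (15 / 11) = 796706575 / 515163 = 1546.51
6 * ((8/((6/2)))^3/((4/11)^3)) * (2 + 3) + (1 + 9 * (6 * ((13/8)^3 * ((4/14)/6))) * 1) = 191006245/16128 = 11843.15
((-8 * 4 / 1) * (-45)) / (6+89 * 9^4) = 96 / 38929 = 0.00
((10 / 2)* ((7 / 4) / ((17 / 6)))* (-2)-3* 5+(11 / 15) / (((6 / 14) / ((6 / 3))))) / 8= -6791 / 3060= -2.22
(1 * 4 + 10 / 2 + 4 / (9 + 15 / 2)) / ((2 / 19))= 5795 / 66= 87.80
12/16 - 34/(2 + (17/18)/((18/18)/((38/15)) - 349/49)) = -14704071/838636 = -17.53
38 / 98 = 19 / 49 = 0.39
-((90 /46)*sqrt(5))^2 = -10125 /529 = -19.14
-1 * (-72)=72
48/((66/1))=8/11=0.73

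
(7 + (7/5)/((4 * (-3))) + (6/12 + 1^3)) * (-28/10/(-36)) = 3521/5400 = 0.65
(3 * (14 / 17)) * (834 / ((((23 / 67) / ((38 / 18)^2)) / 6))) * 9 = 564814824 / 391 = 1444539.19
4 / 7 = 0.57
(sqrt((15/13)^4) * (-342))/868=-38475/73346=-0.52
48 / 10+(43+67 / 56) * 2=13047 / 140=93.19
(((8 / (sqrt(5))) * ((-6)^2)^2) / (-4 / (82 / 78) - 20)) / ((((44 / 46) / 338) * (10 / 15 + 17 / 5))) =-309809448 * sqrt(5) / 40931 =-16924.95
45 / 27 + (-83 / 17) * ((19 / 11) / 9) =1228 / 1683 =0.73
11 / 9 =1.22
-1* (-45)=45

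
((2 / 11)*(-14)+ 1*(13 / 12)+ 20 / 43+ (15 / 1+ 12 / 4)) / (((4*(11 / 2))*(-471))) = -96509 / 58814712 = -0.00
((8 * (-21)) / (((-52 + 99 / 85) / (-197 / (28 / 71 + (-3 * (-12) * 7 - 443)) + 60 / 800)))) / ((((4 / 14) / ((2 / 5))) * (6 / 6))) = 499865807 / 97460155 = 5.13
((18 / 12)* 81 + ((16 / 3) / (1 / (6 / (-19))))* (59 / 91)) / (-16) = -416371 / 55328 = -7.53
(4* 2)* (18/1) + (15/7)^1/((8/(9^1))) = 8199/56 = 146.41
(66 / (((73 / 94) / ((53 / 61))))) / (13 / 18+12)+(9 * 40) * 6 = 2208550536 / 1019737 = 2165.80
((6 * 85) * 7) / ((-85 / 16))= -672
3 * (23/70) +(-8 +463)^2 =14491819/70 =207025.99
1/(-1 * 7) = -1/7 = -0.14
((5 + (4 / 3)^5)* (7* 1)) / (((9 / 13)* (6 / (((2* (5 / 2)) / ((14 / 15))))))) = 727675 / 8748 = 83.18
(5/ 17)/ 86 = 5/ 1462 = 0.00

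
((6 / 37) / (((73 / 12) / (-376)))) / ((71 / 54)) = -1461888 / 191771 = -7.62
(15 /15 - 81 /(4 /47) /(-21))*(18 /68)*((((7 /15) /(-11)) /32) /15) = -1297 /1196800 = -0.00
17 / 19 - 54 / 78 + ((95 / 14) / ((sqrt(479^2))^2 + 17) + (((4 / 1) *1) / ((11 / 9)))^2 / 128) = 0.29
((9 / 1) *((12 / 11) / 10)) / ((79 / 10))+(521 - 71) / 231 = 1146 / 553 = 2.07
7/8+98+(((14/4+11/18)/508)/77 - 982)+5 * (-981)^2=3387312361199/704088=4810921.88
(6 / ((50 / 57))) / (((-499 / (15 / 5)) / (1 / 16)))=-513 / 199600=-0.00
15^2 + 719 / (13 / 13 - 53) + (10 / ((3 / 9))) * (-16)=-13979 / 52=-268.83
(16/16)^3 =1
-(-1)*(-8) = -8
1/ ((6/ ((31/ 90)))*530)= 31/ 286200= 0.00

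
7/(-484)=-7/484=-0.01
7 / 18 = 0.39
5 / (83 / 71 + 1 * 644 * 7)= 355 / 320151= 0.00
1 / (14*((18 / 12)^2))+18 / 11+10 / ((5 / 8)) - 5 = 8779 / 693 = 12.67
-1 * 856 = -856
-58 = -58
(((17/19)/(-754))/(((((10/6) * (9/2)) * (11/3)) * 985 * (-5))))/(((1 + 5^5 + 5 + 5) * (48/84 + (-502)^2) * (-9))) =-17/13800374055756288000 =-0.00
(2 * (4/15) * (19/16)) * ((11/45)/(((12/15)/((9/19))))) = 11/120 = 0.09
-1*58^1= -58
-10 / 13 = -0.77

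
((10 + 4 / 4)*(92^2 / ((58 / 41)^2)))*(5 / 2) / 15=19563478 / 2523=7754.05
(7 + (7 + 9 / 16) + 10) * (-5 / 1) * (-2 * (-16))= -3930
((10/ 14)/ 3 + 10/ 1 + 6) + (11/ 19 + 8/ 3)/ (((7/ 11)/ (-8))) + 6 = -18.56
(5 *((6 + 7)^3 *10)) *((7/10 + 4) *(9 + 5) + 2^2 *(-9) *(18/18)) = 3273530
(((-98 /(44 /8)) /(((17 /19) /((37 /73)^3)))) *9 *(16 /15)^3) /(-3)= 772635738112 /81839451375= 9.44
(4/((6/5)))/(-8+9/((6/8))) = 5/6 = 0.83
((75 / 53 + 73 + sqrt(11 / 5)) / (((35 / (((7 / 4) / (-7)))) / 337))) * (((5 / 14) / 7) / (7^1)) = -166141 / 127253 - 337 * sqrt(55) / 96040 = -1.33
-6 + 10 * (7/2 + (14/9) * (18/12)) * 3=169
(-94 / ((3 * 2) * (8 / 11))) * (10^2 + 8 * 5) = -18095 / 6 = -3015.83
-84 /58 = -42 /29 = -1.45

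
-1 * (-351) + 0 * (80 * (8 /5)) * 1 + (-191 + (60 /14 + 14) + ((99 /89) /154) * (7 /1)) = 222207 /1246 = 178.34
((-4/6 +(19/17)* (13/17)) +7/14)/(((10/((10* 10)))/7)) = 41755/867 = 48.16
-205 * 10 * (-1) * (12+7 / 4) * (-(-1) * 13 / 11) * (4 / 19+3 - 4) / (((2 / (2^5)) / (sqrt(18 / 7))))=-23985000 * sqrt(14) / 133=-674764.30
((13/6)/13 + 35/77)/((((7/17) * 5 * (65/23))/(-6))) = -16031/25025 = -0.64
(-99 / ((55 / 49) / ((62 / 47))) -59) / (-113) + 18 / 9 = 3.55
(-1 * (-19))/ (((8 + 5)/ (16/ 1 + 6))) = 418/ 13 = 32.15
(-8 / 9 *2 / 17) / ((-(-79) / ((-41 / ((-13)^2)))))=656 / 2042703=0.00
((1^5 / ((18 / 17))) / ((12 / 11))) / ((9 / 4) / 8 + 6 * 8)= 748 / 41715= 0.02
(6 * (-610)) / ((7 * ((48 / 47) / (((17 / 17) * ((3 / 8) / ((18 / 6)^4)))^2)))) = -14335 / 1306368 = -0.01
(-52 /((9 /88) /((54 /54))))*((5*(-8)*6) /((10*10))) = 18304 /15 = 1220.27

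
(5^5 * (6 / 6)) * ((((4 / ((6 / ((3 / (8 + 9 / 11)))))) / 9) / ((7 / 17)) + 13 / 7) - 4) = -39753125 / 6111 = -6505.18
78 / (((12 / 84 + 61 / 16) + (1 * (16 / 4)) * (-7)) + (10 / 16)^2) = -34944 / 10597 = -3.30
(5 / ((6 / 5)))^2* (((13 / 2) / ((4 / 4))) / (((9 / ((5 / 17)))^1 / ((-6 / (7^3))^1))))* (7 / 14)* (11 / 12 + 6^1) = -3371875 / 15113952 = -0.22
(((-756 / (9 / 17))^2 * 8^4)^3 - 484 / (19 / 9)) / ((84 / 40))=36904679223289082623388937078600 / 133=277478791152549493408939400000.00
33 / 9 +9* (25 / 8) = 763 / 24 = 31.79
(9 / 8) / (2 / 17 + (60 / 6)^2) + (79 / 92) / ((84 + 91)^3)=819996067 / 72973250000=0.01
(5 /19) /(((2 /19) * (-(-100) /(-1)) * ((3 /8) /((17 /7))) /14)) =-34 /15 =-2.27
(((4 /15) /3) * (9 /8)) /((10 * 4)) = 1 /400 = 0.00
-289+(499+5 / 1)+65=280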